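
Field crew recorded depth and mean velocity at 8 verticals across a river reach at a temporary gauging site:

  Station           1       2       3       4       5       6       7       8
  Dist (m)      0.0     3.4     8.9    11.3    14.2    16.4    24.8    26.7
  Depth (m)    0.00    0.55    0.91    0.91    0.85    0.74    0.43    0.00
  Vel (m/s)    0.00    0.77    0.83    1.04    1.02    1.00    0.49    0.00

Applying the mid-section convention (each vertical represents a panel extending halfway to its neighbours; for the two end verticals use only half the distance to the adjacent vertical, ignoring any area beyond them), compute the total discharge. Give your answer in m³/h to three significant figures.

52500 m³/h

w_2 = (8.9 − 0.0)/2 = 4.45 m; q_2 = 0.77 × 0.55 × 4.45 = 1.885 m³/s
w_3 = (11.3 − 3.4)/2 = 3.95 m; q_3 = 0.83 × 0.91 × 3.95 = 2.983 m³/s
w_4 = (14.2 − 8.9)/2 = 2.65 m; q_4 = 1.04 × 0.91 × 2.65 = 2.508 m³/s
w_5 = (16.4 − 11.3)/2 = 2.55 m; q_5 = 1.02 × 0.85 × 2.55 = 2.211 m³/s
w_6 = (24.8 − 14.2)/2 = 5.3 m; q_6 = 1.00 × 0.74 × 5.3 = 3.922 m³/s
w_7 = (26.7 − 16.4)/2 = 5.15 m; q_7 = 0.49 × 0.43 × 5.15 = 1.085 m³/s
Stations 1, 8 contribute zero (depth or velocity is 0).
Q = Σ qᵢ = 14.59 m³/s
= 14.59 × 3600 = 52540 m³/h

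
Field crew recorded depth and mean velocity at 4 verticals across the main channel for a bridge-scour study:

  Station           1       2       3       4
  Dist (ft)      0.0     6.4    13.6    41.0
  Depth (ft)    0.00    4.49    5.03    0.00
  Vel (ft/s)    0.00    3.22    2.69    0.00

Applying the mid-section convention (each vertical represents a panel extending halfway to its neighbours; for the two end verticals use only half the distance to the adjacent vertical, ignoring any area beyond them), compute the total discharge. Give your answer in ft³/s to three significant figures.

w_2 = (13.6 − 0.0)/2 = 6.8 ft; q_2 = 3.22 × 4.49 × 6.8 = 98.31 ft³/s
w_3 = (41.0 − 6.4)/2 = 17.3 ft; q_3 = 2.69 × 5.03 × 17.3 = 234.1 ft³/s
Stations 1, 4 contribute zero (depth or velocity is 0).
Q = Σ qᵢ = 332.4 ft³/s

332 ft³/s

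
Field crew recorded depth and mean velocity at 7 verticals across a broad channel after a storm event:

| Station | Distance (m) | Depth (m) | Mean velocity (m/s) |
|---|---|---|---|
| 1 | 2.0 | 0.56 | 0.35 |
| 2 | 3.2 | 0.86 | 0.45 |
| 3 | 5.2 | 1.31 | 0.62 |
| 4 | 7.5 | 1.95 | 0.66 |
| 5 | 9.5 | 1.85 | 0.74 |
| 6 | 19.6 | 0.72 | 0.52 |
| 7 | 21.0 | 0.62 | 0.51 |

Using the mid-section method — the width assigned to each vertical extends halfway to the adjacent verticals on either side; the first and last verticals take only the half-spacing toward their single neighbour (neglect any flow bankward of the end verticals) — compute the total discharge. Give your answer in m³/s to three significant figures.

w_1 = (3.2 − 2.0)/2 = 0.6 m; q_1 = 0.35 × 0.56 × 0.6 = 0.1176 m³/s
w_2 = (5.2 − 2.0)/2 = 1.6 m; q_2 = 0.45 × 0.86 × 1.6 = 0.6192 m³/s
w_3 = (7.5 − 3.2)/2 = 2.15 m; q_3 = 0.62 × 1.31 × 2.15 = 1.746 m³/s
w_4 = (9.5 − 5.2)/2 = 2.15 m; q_4 = 0.66 × 1.95 × 2.15 = 2.767 m³/s
w_5 = (19.6 − 7.5)/2 = 6.05 m; q_5 = 0.74 × 1.85 × 6.05 = 8.282 m³/s
w_6 = (21.0 − 9.5)/2 = 5.75 m; q_6 = 0.52 × 0.72 × 5.75 = 2.153 m³/s
w_7 = (21.0 − 19.6)/2 = 0.7 m; q_7 = 0.51 × 0.62 × 0.7 = 0.2213 m³/s
Q = Σ qᵢ = 15.91 m³/s

15.9 m³/s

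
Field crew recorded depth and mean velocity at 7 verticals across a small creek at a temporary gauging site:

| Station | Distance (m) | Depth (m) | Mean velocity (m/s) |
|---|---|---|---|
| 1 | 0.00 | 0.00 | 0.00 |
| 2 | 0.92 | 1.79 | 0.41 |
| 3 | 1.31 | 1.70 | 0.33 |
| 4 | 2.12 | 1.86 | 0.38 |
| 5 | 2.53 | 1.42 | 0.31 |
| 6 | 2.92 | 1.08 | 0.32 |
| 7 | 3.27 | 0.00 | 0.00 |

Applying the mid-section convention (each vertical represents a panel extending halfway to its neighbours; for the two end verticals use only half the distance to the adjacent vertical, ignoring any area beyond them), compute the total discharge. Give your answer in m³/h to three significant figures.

5590 m³/h

w_2 = (1.31 − 0.00)/2 = 0.655 m; q_2 = 0.41 × 1.79 × 0.655 = 0.4807 m³/s
w_3 = (2.12 − 0.92)/2 = 0.6 m; q_3 = 0.33 × 1.70 × 0.6 = 0.3366 m³/s
w_4 = (2.53 − 1.31)/2 = 0.61 m; q_4 = 0.38 × 1.86 × 0.61 = 0.4311 m³/s
w_5 = (2.92 − 2.12)/2 = 0.4 m; q_5 = 0.31 × 1.42 × 0.4 = 0.1761 m³/s
w_6 = (3.27 − 2.53)/2 = 0.37 m; q_6 = 0.32 × 1.08 × 0.37 = 0.1279 m³/s
Stations 1, 7 contribute zero (depth or velocity is 0).
Q = Σ qᵢ = 1.552 m³/s
= 1.552 × 3600 = 5589 m³/h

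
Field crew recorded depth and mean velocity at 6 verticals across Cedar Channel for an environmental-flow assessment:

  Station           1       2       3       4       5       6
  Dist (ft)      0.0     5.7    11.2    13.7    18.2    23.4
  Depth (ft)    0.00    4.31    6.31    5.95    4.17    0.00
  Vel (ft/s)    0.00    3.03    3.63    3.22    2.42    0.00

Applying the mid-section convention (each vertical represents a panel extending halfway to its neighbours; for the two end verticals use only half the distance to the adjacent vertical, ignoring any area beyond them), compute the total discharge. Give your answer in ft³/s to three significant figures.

281 ft³/s

w_2 = (11.2 − 0.0)/2 = 5.6 ft; q_2 = 3.03 × 4.31 × 5.6 = 73.13 ft³/s
w_3 = (13.7 − 5.7)/2 = 4 ft; q_3 = 3.63 × 6.31 × 4 = 91.62 ft³/s
w_4 = (18.2 − 11.2)/2 = 3.5 ft; q_4 = 3.22 × 5.95 × 3.5 = 67.06 ft³/s
w_5 = (23.4 − 13.7)/2 = 4.85 ft; q_5 = 2.42 × 4.17 × 4.85 = 48.94 ft³/s
Stations 1, 6 contribute zero (depth or velocity is 0).
Q = Σ qᵢ = 280.8 ft³/s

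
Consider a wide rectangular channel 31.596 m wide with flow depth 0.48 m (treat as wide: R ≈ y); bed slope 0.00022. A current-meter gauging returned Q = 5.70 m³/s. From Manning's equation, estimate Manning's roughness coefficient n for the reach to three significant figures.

A = b·y = 31.596 × 0.48 = 15.17 m²
Wide channel: R ≈ y = 0.48 m
n = (1/Q)·A·R^(2/3)·S^(1/2) = (1/5.70) × 15.17 × 0.6130 × 0.01483 = 0.02419

0.0242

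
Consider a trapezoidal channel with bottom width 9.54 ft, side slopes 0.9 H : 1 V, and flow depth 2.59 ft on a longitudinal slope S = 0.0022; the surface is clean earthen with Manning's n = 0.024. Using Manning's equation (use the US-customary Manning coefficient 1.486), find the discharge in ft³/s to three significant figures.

135 ft³/s

A = (b + z·y)·y = (9.54 + 0.9×2.59)×2.59 = 30.75 ft²
P = b + 2y√(1+z²) = 9.54 + 2×2.59×√(1+0.9²) = 16.51 ft
R = A/P = 30.75/16.51 = 1.862 ft
Q = (1.486/n)·A·R^(2/3)·S^(1/2) = (1.486/0.024) × 30.75 × 1.862^(2/3) × 0.0022^(1/2) = 135.2 ft³/s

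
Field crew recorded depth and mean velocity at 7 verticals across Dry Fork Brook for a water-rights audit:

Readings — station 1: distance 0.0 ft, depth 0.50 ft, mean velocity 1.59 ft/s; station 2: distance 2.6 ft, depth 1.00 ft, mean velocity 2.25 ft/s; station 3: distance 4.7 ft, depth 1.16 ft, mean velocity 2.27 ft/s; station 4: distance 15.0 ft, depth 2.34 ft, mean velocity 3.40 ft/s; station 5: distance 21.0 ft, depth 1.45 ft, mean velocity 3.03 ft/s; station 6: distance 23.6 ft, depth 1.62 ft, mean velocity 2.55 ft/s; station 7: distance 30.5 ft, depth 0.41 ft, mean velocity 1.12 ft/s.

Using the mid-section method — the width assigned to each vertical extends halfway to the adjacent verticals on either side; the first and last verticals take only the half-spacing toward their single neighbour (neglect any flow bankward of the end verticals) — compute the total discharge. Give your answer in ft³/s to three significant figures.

w_1 = (2.6 − 0.0)/2 = 1.3 ft; q_1 = 1.59 × 0.50 × 1.3 = 1.034 ft³/s
w_2 = (4.7 − 0.0)/2 = 2.35 ft; q_2 = 2.25 × 1.00 × 2.35 = 5.288 ft³/s
w_3 = (15.0 − 2.6)/2 = 6.2 ft; q_3 = 2.27 × 1.16 × 6.2 = 16.33 ft³/s
w_4 = (21.0 − 4.7)/2 = 8.15 ft; q_4 = 3.40 × 2.34 × 8.15 = 64.84 ft³/s
w_5 = (23.6 − 15.0)/2 = 4.3 ft; q_5 = 3.03 × 1.45 × 4.3 = 18.89 ft³/s
w_6 = (30.5 − 21.0)/2 = 4.75 ft; q_6 = 2.55 × 1.62 × 4.75 = 19.62 ft³/s
w_7 = (30.5 − 23.6)/2 = 3.45 ft; q_7 = 1.12 × 0.41 × 3.45 = 1.584 ft³/s
Q = Σ qᵢ = 127.6 ft³/s

128 ft³/s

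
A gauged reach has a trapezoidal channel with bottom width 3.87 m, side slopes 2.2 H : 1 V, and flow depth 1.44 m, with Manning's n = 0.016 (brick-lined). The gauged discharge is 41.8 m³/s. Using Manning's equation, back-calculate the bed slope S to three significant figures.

0.00476

A = (b + z·y)·y = (3.87 + 2.2×1.44)×1.44 = 10.13 m²
P = b + 2y√(1+z²) = 3.87 + 2×1.44×√(1+2.2²) = 10.83 m
R = A/P = 10.13/10.83 = 0.9358 m
S = (Q·n / (1·A·R^(2/3)))² = (41.8×0.016 / (1×10.13×0.9567))² = 0.004758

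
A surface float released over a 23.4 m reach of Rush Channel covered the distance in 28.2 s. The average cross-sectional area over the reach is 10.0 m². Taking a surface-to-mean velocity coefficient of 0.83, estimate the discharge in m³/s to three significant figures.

6.89 m³/s

v_surface = L / t̄ = 23.4 / 28.2 = 0.8298 m/s
v_mean = 0.83 × 0.8298 = 0.6887 m/s
Q = A × v_mean = 10.0 × 0.6887 = 6.887 m³/s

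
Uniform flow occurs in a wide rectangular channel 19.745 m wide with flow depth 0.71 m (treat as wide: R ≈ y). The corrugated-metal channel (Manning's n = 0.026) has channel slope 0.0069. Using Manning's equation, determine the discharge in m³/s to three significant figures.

A = b·y = 19.745 × 0.71 = 14.02 m²
Wide channel: R ≈ y = 0.71 m
Q = (1/n)·A·R^(2/3)·S^(1/2) = (1/0.026) × 14.02 × 0.7100^(2/3) × 0.0069^(1/2) = 35.65 m³/s

35.6 m³/s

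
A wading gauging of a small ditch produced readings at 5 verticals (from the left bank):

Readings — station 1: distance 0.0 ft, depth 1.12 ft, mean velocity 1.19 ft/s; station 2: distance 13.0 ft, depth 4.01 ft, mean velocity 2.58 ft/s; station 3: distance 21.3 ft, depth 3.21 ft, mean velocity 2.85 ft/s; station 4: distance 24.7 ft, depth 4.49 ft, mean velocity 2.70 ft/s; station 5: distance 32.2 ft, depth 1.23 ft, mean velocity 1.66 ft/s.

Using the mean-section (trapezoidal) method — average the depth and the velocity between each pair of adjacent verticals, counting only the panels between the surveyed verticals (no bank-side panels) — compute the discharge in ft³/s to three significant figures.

227 ft³/s

Panel 1-2: Δb = 13 ft, d̄ = (1.12+4.01)/2 = 2.565, v̄ = (1.19+2.58)/2 = 1.885 → q = 13×2.565×1.885 = 62.86 ft³/s
Panel 2-3: Δb = 8.3 ft, d̄ = (4.01+3.21)/2 = 3.61, v̄ = (2.58+2.85)/2 = 2.715 → q = 8.3×3.61×2.715 = 81.35 ft³/s
Panel 3-4: Δb = 3.4 ft, d̄ = (3.21+4.49)/2 = 3.85, v̄ = (2.85+2.70)/2 = 2.775 → q = 3.4×3.85×2.775 = 36.32 ft³/s
Panel 4-5: Δb = 7.5 ft, d̄ = (4.49+1.23)/2 = 2.86, v̄ = (2.70+1.66)/2 = 2.18 → q = 7.5×2.86×2.18 = 46.76 ft³/s
Q = Σ q = 227.3 ft³/s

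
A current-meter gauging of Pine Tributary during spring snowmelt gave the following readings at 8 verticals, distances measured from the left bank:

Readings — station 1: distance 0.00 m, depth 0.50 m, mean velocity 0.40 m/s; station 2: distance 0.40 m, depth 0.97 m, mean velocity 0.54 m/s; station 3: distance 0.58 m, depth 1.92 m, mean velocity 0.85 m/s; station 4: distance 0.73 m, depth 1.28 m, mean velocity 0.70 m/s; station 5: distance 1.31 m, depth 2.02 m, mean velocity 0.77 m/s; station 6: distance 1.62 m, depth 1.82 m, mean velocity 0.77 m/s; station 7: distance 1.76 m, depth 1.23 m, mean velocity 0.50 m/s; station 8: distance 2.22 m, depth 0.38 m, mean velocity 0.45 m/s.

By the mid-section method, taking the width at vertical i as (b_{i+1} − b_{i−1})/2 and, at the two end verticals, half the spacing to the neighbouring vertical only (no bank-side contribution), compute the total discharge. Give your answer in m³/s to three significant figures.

2.02 m³/s

w_1 = (0.40 − 0.00)/2 = 0.2 m; q_1 = 0.40 × 0.50 × 0.2 = 0.04000 m³/s
w_2 = (0.58 − 0.00)/2 = 0.29 m; q_2 = 0.54 × 0.97 × 0.29 = 0.1519 m³/s
w_3 = (0.73 − 0.40)/2 = 0.165 m; q_3 = 0.85 × 1.92 × 0.165 = 0.2693 m³/s
w_4 = (1.31 − 0.58)/2 = 0.365 m; q_4 = 0.70 × 1.28 × 0.365 = 0.3270 m³/s
w_5 = (1.62 − 0.73)/2 = 0.445 m; q_5 = 0.77 × 2.02 × 0.445 = 0.6922 m³/s
w_6 = (1.76 − 1.31)/2 = 0.225 m; q_6 = 0.77 × 1.82 × 0.225 = 0.3153 m³/s
w_7 = (2.22 − 1.62)/2 = 0.3 m; q_7 = 0.50 × 1.23 × 0.3 = 0.1845 m³/s
w_8 = (2.22 − 1.76)/2 = 0.23 m; q_8 = 0.45 × 0.38 × 0.23 = 0.03933 m³/s
Q = Σ qᵢ = 2.020 m³/s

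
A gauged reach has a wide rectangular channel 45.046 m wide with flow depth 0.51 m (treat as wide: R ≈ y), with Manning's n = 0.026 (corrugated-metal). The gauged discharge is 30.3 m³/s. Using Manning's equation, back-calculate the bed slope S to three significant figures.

0.00289

A = b·y = 45.046 × 0.51 = 22.97 m²
Wide channel: R ≈ y = 0.51 m
S = (Q·n / (1·A·R^(2/3)))² = (30.3×0.026 / (1×22.97×0.6383))² = 0.002886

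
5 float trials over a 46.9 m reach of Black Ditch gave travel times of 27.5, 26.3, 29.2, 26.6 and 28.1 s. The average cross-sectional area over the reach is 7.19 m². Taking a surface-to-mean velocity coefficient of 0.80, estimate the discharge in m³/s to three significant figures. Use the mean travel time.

t̄ = (27.5 + 26.3 + 29.2 + 26.6 + 28.1) / 5 = 27.54 s
v_surface = L / t̄ = 46.9 / 27.54 = 1.703 m/s
v_mean = 0.80 × 1.703 = 1.362 m/s
Q = A × v_mean = 7.19 × 1.362 = 9.796 m³/s

9.80 m³/s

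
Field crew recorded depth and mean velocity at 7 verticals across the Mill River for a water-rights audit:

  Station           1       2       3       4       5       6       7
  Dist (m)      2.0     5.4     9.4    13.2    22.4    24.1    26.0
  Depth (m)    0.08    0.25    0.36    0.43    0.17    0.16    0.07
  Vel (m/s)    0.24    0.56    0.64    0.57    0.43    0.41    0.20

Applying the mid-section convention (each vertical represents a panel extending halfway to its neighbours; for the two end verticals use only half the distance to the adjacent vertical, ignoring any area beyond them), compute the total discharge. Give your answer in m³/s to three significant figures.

w_1 = (5.4 − 2.0)/2 = 1.7 m; q_1 = 0.24 × 0.08 × 1.7 = 0.03264 m³/s
w_2 = (9.4 − 2.0)/2 = 3.7 m; q_2 = 0.56 × 0.25 × 3.7 = 0.5180 m³/s
w_3 = (13.2 − 5.4)/2 = 3.9 m; q_3 = 0.64 × 0.36 × 3.9 = 0.8986 m³/s
w_4 = (22.4 − 9.4)/2 = 6.5 m; q_4 = 0.57 × 0.43 × 6.5 = 1.593 m³/s
w_5 = (24.1 − 13.2)/2 = 5.45 m; q_5 = 0.43 × 0.17 × 5.45 = 0.3984 m³/s
w_6 = (26.0 − 22.4)/2 = 1.8 m; q_6 = 0.41 × 0.16 × 1.8 = 0.1181 m³/s
w_7 = (26.0 − 24.1)/2 = 0.95 m; q_7 = 0.20 × 0.07 × 0.95 = 0.01330 m³/s
Q = Σ qᵢ = 3.572 m³/s

3.57 m³/s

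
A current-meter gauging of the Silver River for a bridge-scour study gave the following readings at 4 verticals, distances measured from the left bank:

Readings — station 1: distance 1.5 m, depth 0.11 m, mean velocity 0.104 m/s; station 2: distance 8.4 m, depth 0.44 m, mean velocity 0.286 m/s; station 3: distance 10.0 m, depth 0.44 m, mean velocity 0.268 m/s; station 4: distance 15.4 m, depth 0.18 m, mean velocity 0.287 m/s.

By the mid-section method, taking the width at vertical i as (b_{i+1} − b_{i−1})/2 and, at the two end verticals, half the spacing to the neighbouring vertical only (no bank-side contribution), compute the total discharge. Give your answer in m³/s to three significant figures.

w_1 = (8.4 − 1.5)/2 = 3.45 m; q_1 = 0.104 × 0.11 × 3.45 = 0.03947 m³/s
w_2 = (10.0 − 1.5)/2 = 4.25 m; q_2 = 0.286 × 0.44 × 4.25 = 0.5348 m³/s
w_3 = (15.4 − 8.4)/2 = 3.5 m; q_3 = 0.268 × 0.44 × 3.5 = 0.4127 m³/s
w_4 = (15.4 − 10.0)/2 = 2.7 m; q_4 = 0.287 × 0.18 × 2.7 = 0.1395 m³/s
Q = Σ qᵢ = 1.126 m³/s

1.13 m³/s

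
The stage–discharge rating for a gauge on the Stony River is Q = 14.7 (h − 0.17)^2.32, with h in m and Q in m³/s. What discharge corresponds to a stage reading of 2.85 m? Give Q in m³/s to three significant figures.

145 m³/s

Q = 14.7 × (2.85 − 0.17)^2.32 = 14.7 × 2.68^2.32 = 144.7 m³/s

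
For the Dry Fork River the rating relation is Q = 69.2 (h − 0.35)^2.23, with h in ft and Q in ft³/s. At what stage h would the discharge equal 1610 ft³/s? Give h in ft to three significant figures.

4.45 ft

h − h₀ = (Q/C)^(1/b) = (1610/69.2)^(1/2.23) = 4.101 ft
h = 0.35 + 4.101 = 4.451 ft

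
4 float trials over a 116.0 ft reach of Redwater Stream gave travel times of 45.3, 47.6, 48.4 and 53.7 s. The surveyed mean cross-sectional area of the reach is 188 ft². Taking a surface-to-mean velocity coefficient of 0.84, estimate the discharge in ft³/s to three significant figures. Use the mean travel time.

t̄ = (45.3 + 47.6 + 48.4 + 53.7) / 4 = 48.75 s
v_surface = L / t̄ = 116.0 / 48.75 = 2.379 ft/s
v_mean = 0.84 × 2.379 = 1.999 ft/s
Q = A × v_mean = 188 × 1.999 = 375.8 ft³/s

376 ft³/s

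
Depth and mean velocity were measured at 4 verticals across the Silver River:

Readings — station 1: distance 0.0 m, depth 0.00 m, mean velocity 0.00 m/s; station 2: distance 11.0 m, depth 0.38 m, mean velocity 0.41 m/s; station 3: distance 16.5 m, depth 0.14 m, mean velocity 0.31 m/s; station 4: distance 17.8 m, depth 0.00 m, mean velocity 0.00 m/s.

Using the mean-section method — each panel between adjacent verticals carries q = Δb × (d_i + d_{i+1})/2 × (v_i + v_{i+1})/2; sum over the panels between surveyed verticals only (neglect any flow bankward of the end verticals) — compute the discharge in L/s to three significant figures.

957 L/s

Panel 1-2: Δb = 11 m, d̄ = (0.00+0.38)/2 = 0.19, v̄ = (0.00+0.41)/2 = 0.205 → q = 11×0.19×0.205 = 0.4285 m³/s
Panel 2-3: Δb = 5.5 m, d̄ = (0.38+0.14)/2 = 0.26, v̄ = (0.41+0.31)/2 = 0.36 → q = 5.5×0.26×0.36 = 0.5148 m³/s
Panel 3-4: Δb = 1.3 m, d̄ = (0.14+0.00)/2 = 0.07, v̄ = (0.31+0.00)/2 = 0.155 → q = 1.3×0.07×0.155 = 0.01411 m³/s
Q = Σ q = 0.9574 m³/s
= 0.9574 × 1000 = 957.4 L/s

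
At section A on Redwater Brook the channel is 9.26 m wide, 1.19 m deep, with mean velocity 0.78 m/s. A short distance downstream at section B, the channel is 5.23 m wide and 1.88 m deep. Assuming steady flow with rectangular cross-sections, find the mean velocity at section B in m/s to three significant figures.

Q = A₁V₁ = (9.26×1.19) × 0.78 = 8.595 m³/s
A₂ = 5.23 × 1.88 = 9.832 m²
V₂ = Q/A₂ = 8.595/9.832 = 0.8742 m/s

0.874 m/s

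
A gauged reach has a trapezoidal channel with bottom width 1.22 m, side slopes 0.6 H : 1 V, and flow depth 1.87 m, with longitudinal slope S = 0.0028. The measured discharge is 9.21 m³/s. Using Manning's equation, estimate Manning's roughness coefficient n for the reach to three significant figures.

A = (b + z·y)·y = (1.22 + 0.6×1.87)×1.87 = 4.380 m²
P = b + 2y√(1+z²) = 1.22 + 2×1.87×√(1+0.6²) = 5.582 m
R = A/P = 4.380/5.582 = 0.7846 m
n = (1/Q)·A·R^(2/3)·S^(1/2) = (1/9.21) × 4.380 × 0.8507 × 0.05292 = 0.02141

0.0214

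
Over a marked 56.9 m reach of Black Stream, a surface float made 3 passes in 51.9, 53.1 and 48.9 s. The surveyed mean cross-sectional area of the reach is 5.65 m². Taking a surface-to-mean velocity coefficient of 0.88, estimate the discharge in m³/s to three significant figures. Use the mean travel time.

5.51 m³/s

t̄ = (51.9 + 53.1 + 48.9) / 3 = 51.3 s
v_surface = L / t̄ = 56.9 / 51.3 = 1.109 m/s
v_mean = 0.88 × 1.109 = 0.9761 m/s
Q = A × v_mean = 5.65 × 0.9761 = 5.515 m³/s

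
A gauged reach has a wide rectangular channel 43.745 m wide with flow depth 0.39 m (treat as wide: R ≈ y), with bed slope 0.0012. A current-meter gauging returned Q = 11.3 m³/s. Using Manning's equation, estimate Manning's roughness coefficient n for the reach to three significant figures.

0.0279

A = b·y = 43.745 × 0.39 = 17.06 m²
Wide channel: R ≈ y = 0.39 m
n = (1/Q)·A·R^(2/3)·S^(1/2) = (1/11.3) × 17.06 × 0.5338 × 0.03464 = 0.02792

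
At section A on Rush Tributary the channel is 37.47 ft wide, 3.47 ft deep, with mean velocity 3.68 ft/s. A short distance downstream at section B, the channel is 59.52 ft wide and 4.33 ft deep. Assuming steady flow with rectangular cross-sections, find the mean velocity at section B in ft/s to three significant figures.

1.86 ft/s

Q = A₁V₁ = (37.47×3.47) × 3.68 = 478.5 ft³/s
A₂ = 59.52 × 4.33 = 257.7 ft²
V₂ = Q/A₂ = 478.5/257.7 = 1.857 ft/s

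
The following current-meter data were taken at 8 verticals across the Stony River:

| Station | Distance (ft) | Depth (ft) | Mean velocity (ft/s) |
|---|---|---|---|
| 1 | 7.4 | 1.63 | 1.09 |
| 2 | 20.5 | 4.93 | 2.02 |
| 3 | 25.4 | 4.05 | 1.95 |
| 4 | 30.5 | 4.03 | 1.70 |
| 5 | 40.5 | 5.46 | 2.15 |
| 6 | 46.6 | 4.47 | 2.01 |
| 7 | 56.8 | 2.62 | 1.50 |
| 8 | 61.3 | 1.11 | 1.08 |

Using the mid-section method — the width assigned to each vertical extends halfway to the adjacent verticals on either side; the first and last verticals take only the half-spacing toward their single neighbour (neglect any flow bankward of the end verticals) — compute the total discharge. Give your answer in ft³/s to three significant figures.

w_1 = (20.5 − 7.4)/2 = 6.55 ft; q_1 = 1.09 × 1.63 × 6.55 = 11.64 ft³/s
w_2 = (25.4 − 7.4)/2 = 9 ft; q_2 = 2.02 × 4.93 × 9 = 89.63 ft³/s
w_3 = (30.5 − 20.5)/2 = 5 ft; q_3 = 1.95 × 4.05 × 5 = 39.49 ft³/s
w_4 = (40.5 − 25.4)/2 = 7.55 ft; q_4 = 1.70 × 4.03 × 7.55 = 51.73 ft³/s
w_5 = (46.6 − 30.5)/2 = 8.05 ft; q_5 = 2.15 × 5.46 × 8.05 = 94.50 ft³/s
w_6 = (56.8 − 40.5)/2 = 8.15 ft; q_6 = 2.01 × 4.47 × 8.15 = 73.23 ft³/s
w_7 = (61.3 − 46.6)/2 = 7.35 ft; q_7 = 1.50 × 2.62 × 7.35 = 28.89 ft³/s
w_8 = (61.3 − 56.8)/2 = 2.25 ft; q_8 = 1.08 × 1.11 × 2.25 = 2.697 ft³/s
Q = Σ qᵢ = 391.8 ft³/s

392 ft³/s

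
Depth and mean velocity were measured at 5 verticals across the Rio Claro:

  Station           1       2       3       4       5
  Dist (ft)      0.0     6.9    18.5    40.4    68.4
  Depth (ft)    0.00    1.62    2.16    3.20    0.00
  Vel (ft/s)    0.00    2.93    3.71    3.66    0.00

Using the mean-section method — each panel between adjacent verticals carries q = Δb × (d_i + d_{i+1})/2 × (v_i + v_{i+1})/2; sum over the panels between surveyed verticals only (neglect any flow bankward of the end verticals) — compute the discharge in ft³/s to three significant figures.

379 ft³/s

Panel 1-2: Δb = 6.9 ft, d̄ = (0.00+1.62)/2 = 0.81, v̄ = (0.00+2.93)/2 = 1.465 → q = 6.9×0.81×1.465 = 8.188 ft³/s
Panel 2-3: Δb = 11.6 ft, d̄ = (1.62+2.16)/2 = 1.89, v̄ = (2.93+3.71)/2 = 3.32 → q = 11.6×1.89×3.32 = 72.79 ft³/s
Panel 3-4: Δb = 21.9 ft, d̄ = (2.16+3.20)/2 = 2.68, v̄ = (3.71+3.66)/2 = 3.685 → q = 21.9×2.68×3.685 = 216.3 ft³/s
Panel 4-5: Δb = 28 ft, d̄ = (3.20+0.00)/2 = 1.6, v̄ = (3.66+0.00)/2 = 1.83 → q = 28×1.6×1.83 = 81.98 ft³/s
Q = Σ q = 379.2 ft³/s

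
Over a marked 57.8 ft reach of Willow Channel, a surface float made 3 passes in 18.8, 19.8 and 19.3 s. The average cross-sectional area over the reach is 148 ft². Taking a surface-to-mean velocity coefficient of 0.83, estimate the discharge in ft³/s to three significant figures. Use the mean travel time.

t̄ = (18.8 + 19.8 + 19.3) / 3 = 19.3 s
v_surface = L / t̄ = 57.8 / 19.3 = 2.995 ft/s
v_mean = 0.83 × 2.995 = 2.486 ft/s
Q = A × v_mean = 148 × 2.486 = 367.9 ft³/s

368 ft³/s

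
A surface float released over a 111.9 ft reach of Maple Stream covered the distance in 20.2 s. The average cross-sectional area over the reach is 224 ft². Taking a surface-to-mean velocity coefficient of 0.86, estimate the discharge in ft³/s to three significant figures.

1070 ft³/s

v_surface = L / t̄ = 111.9 / 20.2 = 5.540 ft/s
v_mean = 0.86 × 5.540 = 4.764 ft/s
Q = A × v_mean = 224 × 4.764 = 1067 ft³/s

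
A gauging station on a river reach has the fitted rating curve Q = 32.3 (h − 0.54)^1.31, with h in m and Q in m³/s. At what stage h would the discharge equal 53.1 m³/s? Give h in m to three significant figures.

2.00 m

h − h₀ = (Q/C)^(1/b) = (53.1/32.3)^(1/1.31) = 1.462 m
h = 0.54 + 1.462 = 2.002 m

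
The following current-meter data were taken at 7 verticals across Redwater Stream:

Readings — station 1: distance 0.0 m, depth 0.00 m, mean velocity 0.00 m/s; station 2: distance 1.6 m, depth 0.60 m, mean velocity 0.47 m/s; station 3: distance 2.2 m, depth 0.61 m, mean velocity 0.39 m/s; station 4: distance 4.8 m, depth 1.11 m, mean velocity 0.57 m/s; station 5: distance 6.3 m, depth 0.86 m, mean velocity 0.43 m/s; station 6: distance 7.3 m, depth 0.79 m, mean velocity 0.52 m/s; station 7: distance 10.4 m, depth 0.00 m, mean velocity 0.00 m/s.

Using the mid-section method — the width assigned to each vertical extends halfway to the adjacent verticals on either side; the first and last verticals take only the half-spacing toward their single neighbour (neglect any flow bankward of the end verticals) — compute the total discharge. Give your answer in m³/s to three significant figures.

w_2 = (2.2 − 0.0)/2 = 1.1 m; q_2 = 0.47 × 0.60 × 1.1 = 0.3102 m³/s
w_3 = (4.8 − 1.6)/2 = 1.6 m; q_3 = 0.39 × 0.61 × 1.6 = 0.3806 m³/s
w_4 = (6.3 − 2.2)/2 = 2.05 m; q_4 = 0.57 × 1.11 × 2.05 = 1.297 m³/s
w_5 = (7.3 − 4.8)/2 = 1.25 m; q_5 = 0.43 × 0.86 × 1.25 = 0.4623 m³/s
w_6 = (10.4 − 6.3)/2 = 2.05 m; q_6 = 0.52 × 0.79 × 2.05 = 0.8421 m³/s
Stations 1, 7 contribute zero (depth or velocity is 0).
Q = Σ qᵢ = 3.292 m³/s

3.29 m³/s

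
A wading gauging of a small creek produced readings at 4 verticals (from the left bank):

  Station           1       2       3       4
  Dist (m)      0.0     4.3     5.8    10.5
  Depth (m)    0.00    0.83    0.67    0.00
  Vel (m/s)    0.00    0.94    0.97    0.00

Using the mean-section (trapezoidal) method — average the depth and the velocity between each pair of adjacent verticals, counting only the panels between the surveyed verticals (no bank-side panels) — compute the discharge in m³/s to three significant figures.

Panel 1-2: Δb = 4.3 m, d̄ = (0.00+0.83)/2 = 0.415, v̄ = (0.00+0.94)/2 = 0.47 → q = 4.3×0.415×0.47 = 0.8387 m³/s
Panel 2-3: Δb = 1.5 m, d̄ = (0.83+0.67)/2 = 0.75, v̄ = (0.94+0.97)/2 = 0.955 → q = 1.5×0.75×0.955 = 1.074 m³/s
Panel 3-4: Δb = 4.7 m, d̄ = (0.67+0.00)/2 = 0.335, v̄ = (0.97+0.00)/2 = 0.485 → q = 4.7×0.335×0.485 = 0.7636 m³/s
Q = Σ q = 2.677 m³/s

2.68 m³/s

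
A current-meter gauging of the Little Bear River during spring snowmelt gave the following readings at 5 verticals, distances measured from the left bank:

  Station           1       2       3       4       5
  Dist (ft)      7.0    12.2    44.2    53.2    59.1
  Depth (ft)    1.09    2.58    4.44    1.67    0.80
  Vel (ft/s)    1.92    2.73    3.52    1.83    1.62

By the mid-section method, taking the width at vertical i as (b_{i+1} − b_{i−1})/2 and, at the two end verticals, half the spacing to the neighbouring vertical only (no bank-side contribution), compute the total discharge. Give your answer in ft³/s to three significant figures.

483 ft³/s

w_1 = (12.2 − 7.0)/2 = 2.6 ft; q_1 = 1.92 × 1.09 × 2.6 = 5.441 ft³/s
w_2 = (44.2 − 7.0)/2 = 18.6 ft; q_2 = 2.73 × 2.58 × 18.6 = 131.0 ft³/s
w_3 = (53.2 − 12.2)/2 = 20.5 ft; q_3 = 3.52 × 4.44 × 20.5 = 320.4 ft³/s
w_4 = (59.1 − 44.2)/2 = 7.45 ft; q_4 = 1.83 × 1.67 × 7.45 = 22.77 ft³/s
w_5 = (59.1 − 53.2)/2 = 2.95 ft; q_5 = 1.62 × 0.80 × 2.95 = 3.823 ft³/s
Q = Σ qᵢ = 483.4 ft³/s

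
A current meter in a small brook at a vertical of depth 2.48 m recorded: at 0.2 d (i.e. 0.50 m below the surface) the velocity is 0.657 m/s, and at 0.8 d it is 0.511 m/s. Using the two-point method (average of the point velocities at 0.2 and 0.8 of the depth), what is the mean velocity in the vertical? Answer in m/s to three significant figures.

0.584 m/s

v̄ = (0.657 + 0.511) / 2 = 0.5840 m/s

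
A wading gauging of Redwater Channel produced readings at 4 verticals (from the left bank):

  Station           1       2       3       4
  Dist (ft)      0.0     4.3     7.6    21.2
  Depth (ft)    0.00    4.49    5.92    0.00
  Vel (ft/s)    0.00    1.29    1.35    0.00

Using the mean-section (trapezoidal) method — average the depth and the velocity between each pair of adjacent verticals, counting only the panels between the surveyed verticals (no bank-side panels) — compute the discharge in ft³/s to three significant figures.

Panel 1-2: Δb = 4.3 ft, d̄ = (0.00+4.49)/2 = 2.245, v̄ = (0.00+1.29)/2 = 0.645 → q = 4.3×2.245×0.645 = 6.227 ft³/s
Panel 2-3: Δb = 3.3 ft, d̄ = (4.49+5.92)/2 = 5.205, v̄ = (1.29+1.35)/2 = 1.32 → q = 3.3×5.205×1.32 = 22.67 ft³/s
Panel 3-4: Δb = 13.6 ft, d̄ = (5.92+0.00)/2 = 2.96, v̄ = (1.35+0.00)/2 = 0.675 → q = 13.6×2.96×0.675 = 27.17 ft³/s
Q = Σ q = 56.07 ft³/s

56.1 ft³/s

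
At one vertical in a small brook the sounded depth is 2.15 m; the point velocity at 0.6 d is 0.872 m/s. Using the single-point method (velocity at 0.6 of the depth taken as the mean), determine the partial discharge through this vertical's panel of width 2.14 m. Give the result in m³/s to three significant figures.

v̄ = v₀.₆ = 0.872 m/s
q = v̄ × d × w = 0.8720 × 2.15 × 2.14 = 4.012 m³/s

4.01 m³/s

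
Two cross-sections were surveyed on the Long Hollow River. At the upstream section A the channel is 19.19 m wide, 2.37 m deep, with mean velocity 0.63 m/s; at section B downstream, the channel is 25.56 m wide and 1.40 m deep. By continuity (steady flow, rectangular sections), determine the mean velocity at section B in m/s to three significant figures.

Q = A₁V₁ = (19.19×2.37) × 0.63 = 28.65 m³/s
A₂ = 25.56 × 1.40 = 35.78 m²
V₂ = Q/A₂ = 28.65/35.78 = 0.8007 m/s

0.801 m/s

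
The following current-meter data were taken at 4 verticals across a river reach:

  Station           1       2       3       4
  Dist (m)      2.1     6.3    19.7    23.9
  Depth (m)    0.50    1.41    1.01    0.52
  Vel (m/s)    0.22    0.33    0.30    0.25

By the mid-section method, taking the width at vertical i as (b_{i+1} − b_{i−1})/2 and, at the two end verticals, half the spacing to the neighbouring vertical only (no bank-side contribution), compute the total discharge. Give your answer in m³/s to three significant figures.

w_1 = (6.3 − 2.1)/2 = 2.1 m; q_1 = 0.22 × 0.50 × 2.1 = 0.2310 m³/s
w_2 = (19.7 − 2.1)/2 = 8.8 m; q_2 = 0.33 × 1.41 × 8.8 = 4.095 m³/s
w_3 = (23.9 − 6.3)/2 = 8.8 m; q_3 = 0.30 × 1.01 × 8.8 = 2.666 m³/s
w_4 = (23.9 − 19.7)/2 = 2.1 m; q_4 = 0.25 × 0.52 × 2.1 = 0.2730 m³/s
Q = Σ qᵢ = 7.265 m³/s

7.27 m³/s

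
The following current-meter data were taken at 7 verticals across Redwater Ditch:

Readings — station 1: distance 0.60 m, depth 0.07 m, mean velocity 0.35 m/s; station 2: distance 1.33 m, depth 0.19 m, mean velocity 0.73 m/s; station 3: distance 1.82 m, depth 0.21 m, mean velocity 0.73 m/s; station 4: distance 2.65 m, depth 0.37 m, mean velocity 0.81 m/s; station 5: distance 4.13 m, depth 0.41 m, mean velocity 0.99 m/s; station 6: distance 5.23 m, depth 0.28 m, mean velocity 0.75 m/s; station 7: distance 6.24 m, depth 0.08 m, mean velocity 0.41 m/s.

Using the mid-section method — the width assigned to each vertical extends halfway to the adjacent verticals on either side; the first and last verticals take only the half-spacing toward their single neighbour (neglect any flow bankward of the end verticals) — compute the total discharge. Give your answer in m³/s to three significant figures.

w_1 = (1.33 − 0.60)/2 = 0.365 m; q_1 = 0.35 × 0.07 × 0.365 = 0.008943 m³/s
w_2 = (1.82 − 0.60)/2 = 0.61 m; q_2 = 0.73 × 0.19 × 0.61 = 0.08461 m³/s
w_3 = (2.65 − 1.33)/2 = 0.66 m; q_3 = 0.73 × 0.21 × 0.66 = 0.1012 m³/s
w_4 = (4.13 − 1.82)/2 = 1.155 m; q_4 = 0.81 × 0.37 × 1.155 = 0.3462 m³/s
w_5 = (5.23 − 2.65)/2 = 1.29 m; q_5 = 0.99 × 0.41 × 1.29 = 0.5236 m³/s
w_6 = (6.24 − 4.13)/2 = 1.055 m; q_6 = 0.75 × 0.28 × 1.055 = 0.2216 m³/s
w_7 = (6.24 − 5.23)/2 = 0.505 m; q_7 = 0.41 × 0.08 × 0.505 = 0.01656 m³/s
Q = Σ qᵢ = 1.303 m³/s

1.30 m³/s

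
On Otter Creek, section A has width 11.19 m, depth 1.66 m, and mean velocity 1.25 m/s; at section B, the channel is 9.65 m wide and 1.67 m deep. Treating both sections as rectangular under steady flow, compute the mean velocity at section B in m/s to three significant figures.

1.44 m/s

Q = A₁V₁ = (11.19×1.66) × 1.25 = 23.22 m³/s
A₂ = 9.65 × 1.67 = 16.12 m²
V₂ = Q/A₂ = 23.22/16.12 = 1.441 m/s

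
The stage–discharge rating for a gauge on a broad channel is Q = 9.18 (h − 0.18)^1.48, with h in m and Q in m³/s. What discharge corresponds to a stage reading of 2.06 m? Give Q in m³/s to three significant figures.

23.4 m³/s

Q = 9.18 × (2.06 − 0.18)^1.48 = 9.18 × 1.88^1.48 = 23.37 m³/s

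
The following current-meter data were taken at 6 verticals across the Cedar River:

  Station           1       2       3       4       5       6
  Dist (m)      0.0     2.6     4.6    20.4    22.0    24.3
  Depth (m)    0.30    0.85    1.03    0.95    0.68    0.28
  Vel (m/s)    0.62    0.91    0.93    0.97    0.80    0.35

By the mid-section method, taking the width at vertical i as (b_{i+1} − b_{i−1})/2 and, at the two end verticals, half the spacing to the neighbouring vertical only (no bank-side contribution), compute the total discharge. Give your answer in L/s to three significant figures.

19700 L/s

w_1 = (2.6 − 0.0)/2 = 1.3 m; q_1 = 0.62 × 0.30 × 1.3 = 0.2418 m³/s
w_2 = (4.6 − 0.0)/2 = 2.3 m; q_2 = 0.91 × 0.85 × 2.3 = 1.779 m³/s
w_3 = (20.4 − 2.6)/2 = 8.9 m; q_3 = 0.93 × 1.03 × 8.9 = 8.525 m³/s
w_4 = (22.0 − 4.6)/2 = 8.7 m; q_4 = 0.97 × 0.95 × 8.7 = 8.017 m³/s
w_5 = (24.3 − 20.4)/2 = 1.95 m; q_5 = 0.80 × 0.68 × 1.95 = 1.061 m³/s
w_6 = (24.3 − 22.0)/2 = 1.15 m; q_6 = 0.35 × 0.28 × 1.15 = 0.1127 m³/s
Q = Σ qᵢ = 19.74 m³/s
= 19.74 × 1000 = 19740 L/s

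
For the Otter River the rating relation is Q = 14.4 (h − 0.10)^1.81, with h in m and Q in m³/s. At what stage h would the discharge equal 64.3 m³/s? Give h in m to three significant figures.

h − h₀ = (Q/C)^(1/b) = (64.3/14.4)^(1/1.81) = 2.286 m
h = 0.10 + 2.286 = 2.386 m

2.39 m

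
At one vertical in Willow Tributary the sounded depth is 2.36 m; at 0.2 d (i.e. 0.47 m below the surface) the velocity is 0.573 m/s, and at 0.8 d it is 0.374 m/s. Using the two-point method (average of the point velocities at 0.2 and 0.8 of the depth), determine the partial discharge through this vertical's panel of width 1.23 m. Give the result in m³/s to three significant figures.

v̄ = (0.573 + 0.374) / 2 = 0.4735 m/s
q = v̄ × d × w = 0.4735 × 2.36 × 1.23 = 1.374 m³/s

1.37 m³/s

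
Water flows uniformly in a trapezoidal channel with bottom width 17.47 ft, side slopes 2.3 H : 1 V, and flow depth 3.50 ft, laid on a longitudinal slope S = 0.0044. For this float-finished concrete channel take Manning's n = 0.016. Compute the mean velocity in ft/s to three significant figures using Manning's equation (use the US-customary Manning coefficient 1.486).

A = (b + z·y)·y = (17.47 + 2.3×3.50)×3.50 = 89.32 ft²
P = b + 2y√(1+z²) = 17.47 + 2×3.50×√(1+2.3²) = 35.03 ft
R = A/P = 89.32/35.03 = 2.550 ft
Q = (1.486/n)·A·R^(2/3)·S^(1/2) = (1.486/0.016) × 89.32 × 2.550^(2/3) × 0.0044^(1/2) = 1027 ft³/s
V = Q/A = 1027/89.32 = 11.50 ft/s

11.5 ft/s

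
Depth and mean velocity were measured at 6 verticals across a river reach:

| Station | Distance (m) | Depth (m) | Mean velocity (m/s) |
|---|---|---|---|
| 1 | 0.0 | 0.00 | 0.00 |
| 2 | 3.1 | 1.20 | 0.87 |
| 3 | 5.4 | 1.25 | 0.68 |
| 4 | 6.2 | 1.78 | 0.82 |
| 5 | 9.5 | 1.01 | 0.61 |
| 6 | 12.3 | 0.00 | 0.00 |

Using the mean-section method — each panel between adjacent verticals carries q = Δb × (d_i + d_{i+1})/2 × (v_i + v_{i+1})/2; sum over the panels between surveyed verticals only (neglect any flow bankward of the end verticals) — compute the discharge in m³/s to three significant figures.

Panel 1-2: Δb = 3.1 m, d̄ = (0.00+1.20)/2 = 0.6, v̄ = (0.00+0.87)/2 = 0.435 → q = 3.1×0.6×0.435 = 0.8091 m³/s
Panel 2-3: Δb = 2.3 m, d̄ = (1.20+1.25)/2 = 1.225, v̄ = (0.87+0.68)/2 = 0.775 → q = 2.3×1.225×0.775 = 2.184 m³/s
Panel 3-4: Δb = 0.8 m, d̄ = (1.25+1.78)/2 = 1.515, v̄ = (0.68+0.82)/2 = 0.75 → q = 0.8×1.515×0.75 = 0.9090 m³/s
Panel 4-5: Δb = 3.3 m, d̄ = (1.78+1.01)/2 = 1.395, v̄ = (0.82+0.61)/2 = 0.715 → q = 3.3×1.395×0.715 = 3.292 m³/s
Panel 5-6: Δb = 2.8 m, d̄ = (1.01+0.00)/2 = 0.505, v̄ = (0.61+0.00)/2 = 0.305 → q = 2.8×0.505×0.305 = 0.4313 m³/s
Q = Σ q = 7.624 m³/s

7.62 m³/s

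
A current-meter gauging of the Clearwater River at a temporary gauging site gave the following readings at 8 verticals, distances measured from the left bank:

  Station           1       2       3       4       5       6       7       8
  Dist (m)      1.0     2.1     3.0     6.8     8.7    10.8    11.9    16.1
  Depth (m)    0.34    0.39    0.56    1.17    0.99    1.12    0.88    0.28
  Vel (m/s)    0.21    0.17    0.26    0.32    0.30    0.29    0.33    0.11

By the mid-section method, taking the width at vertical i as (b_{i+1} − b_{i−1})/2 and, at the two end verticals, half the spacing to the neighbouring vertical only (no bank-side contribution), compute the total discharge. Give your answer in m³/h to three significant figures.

12500 m³/h

w_1 = (2.1 − 1.0)/2 = 0.55 m; q_1 = 0.21 × 0.34 × 0.55 = 0.03927 m³/s
w_2 = (3.0 − 1.0)/2 = 1 m; q_2 = 0.17 × 0.39 × 1 = 0.06630 m³/s
w_3 = (6.8 − 2.1)/2 = 2.35 m; q_3 = 0.26 × 0.56 × 2.35 = 0.3422 m³/s
w_4 = (8.7 − 3.0)/2 = 2.85 m; q_4 = 0.32 × 1.17 × 2.85 = 1.067 m³/s
w_5 = (10.8 − 6.8)/2 = 2 m; q_5 = 0.30 × 0.99 × 2 = 0.5940 m³/s
w_6 = (11.9 − 8.7)/2 = 1.6 m; q_6 = 0.29 × 1.12 × 1.6 = 0.5197 m³/s
w_7 = (16.1 − 10.8)/2 = 2.65 m; q_7 = 0.33 × 0.88 × 2.65 = 0.7696 m³/s
w_8 = (16.1 − 11.9)/2 = 2.1 m; q_8 = 0.11 × 0.28 × 2.1 = 0.06468 m³/s
Q = Σ qᵢ = 3.463 m³/s
= 3.463 × 3600 = 12470 m³/h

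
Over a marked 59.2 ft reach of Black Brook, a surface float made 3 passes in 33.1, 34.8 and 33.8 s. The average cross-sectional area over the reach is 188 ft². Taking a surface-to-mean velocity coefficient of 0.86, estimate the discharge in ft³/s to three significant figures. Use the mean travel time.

t̄ = (33.1 + 34.8 + 33.8) / 3 = 33.9 s
v_surface = L / t̄ = 59.2 / 33.9 = 1.746 ft/s
v_mean = 0.86 × 1.746 = 1.502 ft/s
Q = A × v_mean = 188 × 1.502 = 282.3 ft³/s

282 ft³/s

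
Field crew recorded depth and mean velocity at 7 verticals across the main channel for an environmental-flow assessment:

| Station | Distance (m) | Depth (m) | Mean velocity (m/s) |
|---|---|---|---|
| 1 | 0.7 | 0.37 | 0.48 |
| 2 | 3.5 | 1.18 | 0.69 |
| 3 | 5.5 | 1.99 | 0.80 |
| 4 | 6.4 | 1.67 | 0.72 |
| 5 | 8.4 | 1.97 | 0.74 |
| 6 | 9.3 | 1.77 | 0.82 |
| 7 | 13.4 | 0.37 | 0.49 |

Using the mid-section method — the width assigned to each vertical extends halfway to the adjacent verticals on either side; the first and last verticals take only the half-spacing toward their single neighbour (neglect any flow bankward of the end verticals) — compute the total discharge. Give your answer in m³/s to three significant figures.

w_1 = (3.5 − 0.7)/2 = 1.4 m; q_1 = 0.48 × 0.37 × 1.4 = 0.2486 m³/s
w_2 = (5.5 − 0.7)/2 = 2.4 m; q_2 = 0.69 × 1.18 × 2.4 = 1.954 m³/s
w_3 = (6.4 − 3.5)/2 = 1.45 m; q_3 = 0.80 × 1.99 × 1.45 = 2.308 m³/s
w_4 = (8.4 − 5.5)/2 = 1.45 m; q_4 = 0.72 × 1.67 × 1.45 = 1.743 m³/s
w_5 = (9.3 − 6.4)/2 = 1.45 m; q_5 = 0.74 × 1.97 × 1.45 = 2.114 m³/s
w_6 = (13.4 − 8.4)/2 = 2.5 m; q_6 = 0.82 × 1.77 × 2.5 = 3.629 m³/s
w_7 = (13.4 − 9.3)/2 = 2.05 m; q_7 = 0.49 × 0.37 × 2.05 = 0.3717 m³/s
Q = Σ qᵢ = 12.37 m³/s

12.4 m³/s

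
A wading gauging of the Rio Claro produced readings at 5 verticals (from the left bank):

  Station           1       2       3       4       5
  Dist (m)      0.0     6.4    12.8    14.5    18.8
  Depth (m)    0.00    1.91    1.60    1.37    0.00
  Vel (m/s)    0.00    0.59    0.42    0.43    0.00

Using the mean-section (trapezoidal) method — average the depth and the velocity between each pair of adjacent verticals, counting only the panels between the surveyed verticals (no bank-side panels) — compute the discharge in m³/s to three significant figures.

9.18 m³/s

Panel 1-2: Δb = 6.4 m, d̄ = (0.00+1.91)/2 = 0.955, v̄ = (0.00+0.59)/2 = 0.295 → q = 6.4×0.955×0.295 = 1.803 m³/s
Panel 2-3: Δb = 6.4 m, d̄ = (1.91+1.60)/2 = 1.755, v̄ = (0.59+0.42)/2 = 0.505 → q = 6.4×1.755×0.505 = 5.672 m³/s
Panel 3-4: Δb = 1.7 m, d̄ = (1.60+1.37)/2 = 1.485, v̄ = (0.42+0.43)/2 = 0.425 → q = 1.7×1.485×0.425 = 1.073 m³/s
Panel 4-5: Δb = 4.3 m, d̄ = (1.37+0.00)/2 = 0.685, v̄ = (0.43+0.00)/2 = 0.215 → q = 4.3×0.685×0.215 = 0.6333 m³/s
Q = Σ q = 9.181 m³/s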